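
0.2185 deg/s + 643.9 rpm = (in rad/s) 67.43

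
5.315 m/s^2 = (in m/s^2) 5.315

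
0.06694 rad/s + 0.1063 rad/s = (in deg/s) 9.926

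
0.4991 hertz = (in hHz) 0.004991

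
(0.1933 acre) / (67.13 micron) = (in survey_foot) 3.823e+07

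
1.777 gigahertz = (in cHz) 1.777e+11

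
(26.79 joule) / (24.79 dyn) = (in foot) 3.546e+05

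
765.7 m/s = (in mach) 2.249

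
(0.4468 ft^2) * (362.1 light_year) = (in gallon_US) 3.756e+19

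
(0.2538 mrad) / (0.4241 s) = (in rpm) 0.005715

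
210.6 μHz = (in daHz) 2.106e-05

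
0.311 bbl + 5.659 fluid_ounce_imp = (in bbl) 0.312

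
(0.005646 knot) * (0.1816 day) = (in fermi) 4.557e+16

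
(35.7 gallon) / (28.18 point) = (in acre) 0.003359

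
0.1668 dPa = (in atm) 1.646e-07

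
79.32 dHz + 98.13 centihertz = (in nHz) 8.913e+09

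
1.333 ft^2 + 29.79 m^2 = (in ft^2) 322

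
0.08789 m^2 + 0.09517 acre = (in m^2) 385.2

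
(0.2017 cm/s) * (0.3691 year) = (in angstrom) 2.348e+14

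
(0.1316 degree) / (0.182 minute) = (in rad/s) 0.0002103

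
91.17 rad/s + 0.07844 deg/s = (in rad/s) 91.17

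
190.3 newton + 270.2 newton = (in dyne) 4.605e+07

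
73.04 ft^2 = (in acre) 0.001677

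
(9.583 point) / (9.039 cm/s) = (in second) 0.0374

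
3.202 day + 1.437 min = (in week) 0.4576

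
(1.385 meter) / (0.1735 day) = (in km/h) 0.0003326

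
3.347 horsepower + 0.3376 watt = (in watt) 2496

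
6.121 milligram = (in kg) 6.121e-06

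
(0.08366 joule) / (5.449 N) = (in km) 1.535e-05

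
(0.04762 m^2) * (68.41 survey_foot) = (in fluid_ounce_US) 3.358e+04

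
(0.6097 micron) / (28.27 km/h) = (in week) 1.284e-13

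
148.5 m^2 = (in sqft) 1598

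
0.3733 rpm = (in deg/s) 2.24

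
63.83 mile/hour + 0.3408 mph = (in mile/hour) 64.17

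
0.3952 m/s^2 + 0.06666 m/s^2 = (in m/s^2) 0.4619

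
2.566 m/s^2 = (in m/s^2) 2.566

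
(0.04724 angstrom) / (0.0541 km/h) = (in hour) 8.732e-14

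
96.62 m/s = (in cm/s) 9662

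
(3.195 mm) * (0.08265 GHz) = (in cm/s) 2.641e+07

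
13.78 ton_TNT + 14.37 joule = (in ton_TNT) 13.78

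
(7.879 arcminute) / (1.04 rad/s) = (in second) 0.002204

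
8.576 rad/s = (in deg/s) 491.4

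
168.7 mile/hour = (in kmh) 271.5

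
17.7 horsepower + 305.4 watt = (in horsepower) 18.11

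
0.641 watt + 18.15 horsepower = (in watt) 1.354e+04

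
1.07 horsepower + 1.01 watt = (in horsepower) 1.071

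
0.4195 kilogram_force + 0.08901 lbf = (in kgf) 0.4599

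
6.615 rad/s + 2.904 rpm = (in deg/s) 396.4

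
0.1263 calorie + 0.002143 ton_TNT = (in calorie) 2.143e+06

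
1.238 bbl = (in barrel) 1.238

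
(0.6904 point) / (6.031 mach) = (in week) 1.961e-13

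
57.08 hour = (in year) 0.006516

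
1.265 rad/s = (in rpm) 12.08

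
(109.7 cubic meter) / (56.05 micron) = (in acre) 483.6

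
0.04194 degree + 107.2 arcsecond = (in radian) 0.001252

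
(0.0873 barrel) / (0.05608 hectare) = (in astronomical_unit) 1.654e-16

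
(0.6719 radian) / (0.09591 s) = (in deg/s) 401.4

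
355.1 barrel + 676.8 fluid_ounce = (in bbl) 355.2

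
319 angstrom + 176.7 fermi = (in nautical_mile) 1.722e-11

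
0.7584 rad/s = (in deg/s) 43.45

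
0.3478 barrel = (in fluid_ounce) 1870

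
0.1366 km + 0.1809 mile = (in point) 1.212e+06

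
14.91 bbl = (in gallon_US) 626.2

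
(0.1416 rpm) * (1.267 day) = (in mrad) 1.623e+06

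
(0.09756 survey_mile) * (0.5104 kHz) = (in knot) 1.558e+05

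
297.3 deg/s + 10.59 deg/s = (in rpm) 51.32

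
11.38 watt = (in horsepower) 0.01526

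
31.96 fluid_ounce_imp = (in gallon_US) 0.2399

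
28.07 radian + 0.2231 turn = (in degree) 1689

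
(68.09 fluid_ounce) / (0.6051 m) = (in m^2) 0.003328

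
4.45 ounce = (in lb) 0.2781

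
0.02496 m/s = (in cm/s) 2.496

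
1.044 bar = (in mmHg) 783.1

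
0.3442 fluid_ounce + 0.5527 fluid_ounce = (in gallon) 0.007007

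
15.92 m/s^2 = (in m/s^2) 15.92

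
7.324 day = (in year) 0.02007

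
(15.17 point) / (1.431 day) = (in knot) 8.414e-08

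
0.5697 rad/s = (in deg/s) 32.64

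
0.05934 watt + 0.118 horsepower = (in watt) 88.05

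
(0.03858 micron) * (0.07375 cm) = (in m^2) 2.845e-11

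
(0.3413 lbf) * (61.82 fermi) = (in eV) 5.858e+05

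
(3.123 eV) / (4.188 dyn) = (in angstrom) 0.0001195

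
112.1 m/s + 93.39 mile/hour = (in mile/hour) 344.2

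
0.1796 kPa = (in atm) 0.001773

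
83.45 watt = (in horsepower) 0.1119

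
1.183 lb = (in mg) 5.366e+05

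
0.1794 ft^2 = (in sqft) 0.1794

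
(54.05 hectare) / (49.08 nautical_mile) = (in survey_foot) 19.51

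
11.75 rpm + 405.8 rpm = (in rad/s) 43.73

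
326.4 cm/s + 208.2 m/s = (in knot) 411.1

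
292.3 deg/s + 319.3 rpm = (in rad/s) 38.54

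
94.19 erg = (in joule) 9.419e-06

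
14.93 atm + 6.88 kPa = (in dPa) 1.52e+07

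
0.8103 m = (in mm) 810.3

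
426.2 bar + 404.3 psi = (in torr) 3.406e+05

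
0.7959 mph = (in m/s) 0.3558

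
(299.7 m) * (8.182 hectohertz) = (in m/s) 2.452e+05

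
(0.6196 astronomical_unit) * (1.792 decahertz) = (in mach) 4.878e+09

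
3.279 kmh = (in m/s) 0.9108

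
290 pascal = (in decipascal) 2900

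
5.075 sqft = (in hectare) 4.715e-05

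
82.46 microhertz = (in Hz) 8.246e-05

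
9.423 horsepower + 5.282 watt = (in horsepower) 9.43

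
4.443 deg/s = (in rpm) 0.7405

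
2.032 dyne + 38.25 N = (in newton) 38.25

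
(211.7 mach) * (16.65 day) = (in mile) 6.443e+07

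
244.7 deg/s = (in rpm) 40.78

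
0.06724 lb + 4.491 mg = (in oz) 1.076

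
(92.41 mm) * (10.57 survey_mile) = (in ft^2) 1.692e+04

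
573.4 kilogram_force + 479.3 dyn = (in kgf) 573.4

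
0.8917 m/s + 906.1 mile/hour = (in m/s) 406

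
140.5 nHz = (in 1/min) 8.43e-06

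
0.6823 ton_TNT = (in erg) 2.855e+16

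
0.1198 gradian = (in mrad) 1.882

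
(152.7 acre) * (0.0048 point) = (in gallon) 276.4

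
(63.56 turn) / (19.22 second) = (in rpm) 198.4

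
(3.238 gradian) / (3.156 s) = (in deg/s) 0.9234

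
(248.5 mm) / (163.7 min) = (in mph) 5.66e-05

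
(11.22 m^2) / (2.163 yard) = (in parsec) 1.838e-16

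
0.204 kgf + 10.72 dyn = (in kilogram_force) 0.204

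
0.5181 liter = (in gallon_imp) 0.114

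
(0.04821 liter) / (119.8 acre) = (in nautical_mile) 5.369e-14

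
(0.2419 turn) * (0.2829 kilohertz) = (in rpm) 4106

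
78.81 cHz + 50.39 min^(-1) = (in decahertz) 0.1628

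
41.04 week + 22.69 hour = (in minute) 4.15e+05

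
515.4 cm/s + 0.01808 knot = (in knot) 10.04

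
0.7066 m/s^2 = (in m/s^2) 0.7066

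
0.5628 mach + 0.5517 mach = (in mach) 1.115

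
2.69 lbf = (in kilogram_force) 1.22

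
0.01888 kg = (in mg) 1.888e+04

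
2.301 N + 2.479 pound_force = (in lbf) 2.996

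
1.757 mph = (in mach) 0.002307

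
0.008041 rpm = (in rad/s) 0.0008421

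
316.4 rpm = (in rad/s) 33.13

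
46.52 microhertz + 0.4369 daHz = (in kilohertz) 0.004369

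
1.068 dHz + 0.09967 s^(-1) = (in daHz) 0.02065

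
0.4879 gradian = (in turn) 0.00122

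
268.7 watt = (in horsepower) 0.3603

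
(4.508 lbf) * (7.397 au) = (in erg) 2.219e+20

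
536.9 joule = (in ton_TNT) 1.283e-07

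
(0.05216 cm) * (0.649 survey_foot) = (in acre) 2.55e-08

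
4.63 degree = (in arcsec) 1.667e+04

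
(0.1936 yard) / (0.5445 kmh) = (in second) 1.17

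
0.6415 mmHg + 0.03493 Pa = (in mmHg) 0.6418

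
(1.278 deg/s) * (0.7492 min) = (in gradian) 63.83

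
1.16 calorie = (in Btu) 0.0046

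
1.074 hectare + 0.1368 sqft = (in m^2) 1.074e+04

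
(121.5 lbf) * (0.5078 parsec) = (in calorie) 2.024e+18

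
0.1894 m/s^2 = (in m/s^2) 0.1894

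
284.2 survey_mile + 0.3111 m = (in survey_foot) 1.501e+06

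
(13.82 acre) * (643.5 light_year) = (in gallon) 8.995e+25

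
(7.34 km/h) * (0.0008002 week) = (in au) 6.596e-09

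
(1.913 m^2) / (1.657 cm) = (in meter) 115.4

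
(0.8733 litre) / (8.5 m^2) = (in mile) 6.384e-08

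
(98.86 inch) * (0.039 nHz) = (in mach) 2.876e-13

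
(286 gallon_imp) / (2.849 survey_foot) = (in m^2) 1.497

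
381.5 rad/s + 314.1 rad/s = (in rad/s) 695.6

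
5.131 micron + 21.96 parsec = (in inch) 2.668e+19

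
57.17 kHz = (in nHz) 5.717e+13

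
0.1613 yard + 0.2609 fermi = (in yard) 0.1613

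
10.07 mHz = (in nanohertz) 1.007e+07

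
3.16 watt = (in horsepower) 0.004238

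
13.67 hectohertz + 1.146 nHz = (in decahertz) 136.7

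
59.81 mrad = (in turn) 0.009519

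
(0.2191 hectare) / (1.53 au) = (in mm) 9.573e-06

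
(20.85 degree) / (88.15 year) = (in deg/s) 7.5e-09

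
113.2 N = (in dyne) 1.132e+07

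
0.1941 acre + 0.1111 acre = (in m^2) 1235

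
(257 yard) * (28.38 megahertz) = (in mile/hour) 1.492e+10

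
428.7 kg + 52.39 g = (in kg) 428.8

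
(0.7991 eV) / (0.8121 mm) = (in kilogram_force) 1.608e-17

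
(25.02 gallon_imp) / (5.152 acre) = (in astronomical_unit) 3.647e-17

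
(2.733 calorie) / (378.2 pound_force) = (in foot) 0.0223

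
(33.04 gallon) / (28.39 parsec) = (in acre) 3.528e-23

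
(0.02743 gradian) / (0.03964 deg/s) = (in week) 1.03e-06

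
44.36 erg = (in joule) 4.436e-06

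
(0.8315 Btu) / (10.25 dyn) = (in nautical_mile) 4621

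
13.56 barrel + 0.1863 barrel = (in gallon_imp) 480.7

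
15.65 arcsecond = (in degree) 0.004347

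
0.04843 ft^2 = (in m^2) 0.004499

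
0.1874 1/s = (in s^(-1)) 0.1874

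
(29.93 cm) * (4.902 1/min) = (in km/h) 0.08803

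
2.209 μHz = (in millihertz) 0.002209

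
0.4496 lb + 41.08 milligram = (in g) 204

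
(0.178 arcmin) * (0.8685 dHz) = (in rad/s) 4.497e-06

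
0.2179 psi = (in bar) 0.01502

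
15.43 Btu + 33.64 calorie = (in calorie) 3925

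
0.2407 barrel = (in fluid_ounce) 1294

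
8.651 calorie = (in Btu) 0.03431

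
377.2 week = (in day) 2640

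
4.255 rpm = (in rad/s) 0.4456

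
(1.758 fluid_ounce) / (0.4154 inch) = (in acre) 1.218e-06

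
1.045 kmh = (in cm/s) 29.03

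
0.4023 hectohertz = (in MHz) 4.023e-05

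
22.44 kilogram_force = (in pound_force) 49.47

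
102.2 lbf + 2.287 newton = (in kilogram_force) 46.59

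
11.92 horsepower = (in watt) 8889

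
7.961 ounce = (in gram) 225.7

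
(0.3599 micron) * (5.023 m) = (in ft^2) 1.946e-05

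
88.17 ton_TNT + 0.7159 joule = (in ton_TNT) 88.17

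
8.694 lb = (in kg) 3.944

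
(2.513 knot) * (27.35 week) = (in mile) 1.329e+04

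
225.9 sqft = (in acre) 0.005186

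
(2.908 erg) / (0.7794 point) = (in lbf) 0.0002378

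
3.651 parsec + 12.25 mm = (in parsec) 3.651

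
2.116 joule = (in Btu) 0.002006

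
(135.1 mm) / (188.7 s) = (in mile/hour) 0.001602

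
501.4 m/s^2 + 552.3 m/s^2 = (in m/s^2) 1054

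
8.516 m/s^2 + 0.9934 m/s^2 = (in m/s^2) 9.509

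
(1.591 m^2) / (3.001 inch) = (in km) 0.02087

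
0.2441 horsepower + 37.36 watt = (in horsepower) 0.2942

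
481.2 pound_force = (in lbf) 481.2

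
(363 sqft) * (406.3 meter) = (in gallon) 3.62e+06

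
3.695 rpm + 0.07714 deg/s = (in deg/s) 22.25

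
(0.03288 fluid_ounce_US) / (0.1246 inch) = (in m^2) 0.0003072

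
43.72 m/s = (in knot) 84.98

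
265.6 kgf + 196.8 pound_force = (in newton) 3480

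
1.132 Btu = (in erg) 1.194e+10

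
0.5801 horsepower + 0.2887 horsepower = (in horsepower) 0.8688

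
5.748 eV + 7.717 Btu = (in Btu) 7.717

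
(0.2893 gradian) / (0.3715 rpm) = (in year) 3.704e-09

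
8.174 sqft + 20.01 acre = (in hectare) 8.098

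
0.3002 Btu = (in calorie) 75.7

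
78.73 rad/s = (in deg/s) 4511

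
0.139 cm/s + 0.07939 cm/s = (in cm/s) 0.2184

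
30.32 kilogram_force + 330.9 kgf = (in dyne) 3.542e+08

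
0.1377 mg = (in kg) 1.377e-07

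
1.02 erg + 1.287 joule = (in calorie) 0.3076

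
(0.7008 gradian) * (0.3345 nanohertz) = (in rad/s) 3.682e-12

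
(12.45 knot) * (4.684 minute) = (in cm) 1.8e+05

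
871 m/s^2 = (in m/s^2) 871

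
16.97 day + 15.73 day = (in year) 0.08959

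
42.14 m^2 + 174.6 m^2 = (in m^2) 216.7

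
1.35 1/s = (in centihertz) 135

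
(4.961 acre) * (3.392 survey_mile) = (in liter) 1.096e+11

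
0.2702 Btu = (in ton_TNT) 6.813e-08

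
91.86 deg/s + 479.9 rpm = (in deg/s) 2971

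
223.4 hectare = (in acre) 552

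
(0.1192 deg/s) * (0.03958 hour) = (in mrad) 296.4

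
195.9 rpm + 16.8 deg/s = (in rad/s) 20.81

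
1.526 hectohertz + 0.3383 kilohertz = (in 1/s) 490.9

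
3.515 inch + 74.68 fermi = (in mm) 89.28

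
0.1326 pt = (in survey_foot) 0.0001535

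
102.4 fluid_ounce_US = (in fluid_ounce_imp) 106.6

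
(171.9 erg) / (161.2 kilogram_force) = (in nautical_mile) 5.872e-12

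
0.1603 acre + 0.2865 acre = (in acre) 0.4468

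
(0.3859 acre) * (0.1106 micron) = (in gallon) 0.04563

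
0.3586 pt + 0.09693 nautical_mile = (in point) 5.089e+05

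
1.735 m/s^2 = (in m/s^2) 1.735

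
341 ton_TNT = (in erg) 1.427e+19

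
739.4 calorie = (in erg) 3.094e+10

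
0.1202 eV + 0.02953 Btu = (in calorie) 7.446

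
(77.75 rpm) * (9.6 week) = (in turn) 7.524e+06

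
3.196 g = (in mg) 3196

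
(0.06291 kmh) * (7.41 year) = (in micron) 4.084e+12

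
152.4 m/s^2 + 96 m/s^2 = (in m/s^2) 248.4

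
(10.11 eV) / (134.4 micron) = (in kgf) 1.229e-15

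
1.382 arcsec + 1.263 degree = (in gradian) 1.404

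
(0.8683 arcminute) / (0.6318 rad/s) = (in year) 1.268e-11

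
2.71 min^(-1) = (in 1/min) 2.71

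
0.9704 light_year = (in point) 2.602e+19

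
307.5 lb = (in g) 1.395e+05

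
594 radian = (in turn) 94.54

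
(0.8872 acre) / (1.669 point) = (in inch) 2.401e+08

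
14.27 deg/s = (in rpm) 2.378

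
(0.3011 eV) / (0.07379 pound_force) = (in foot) 4.822e-19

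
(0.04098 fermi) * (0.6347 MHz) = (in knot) 5.056e-11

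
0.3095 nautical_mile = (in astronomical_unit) 3.832e-09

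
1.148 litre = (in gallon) 0.3033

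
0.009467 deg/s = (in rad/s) 0.0001652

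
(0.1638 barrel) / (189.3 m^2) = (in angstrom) 1.376e+06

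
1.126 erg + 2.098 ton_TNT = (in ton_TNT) 2.098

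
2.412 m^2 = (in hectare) 0.0002412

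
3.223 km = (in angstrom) 3.223e+13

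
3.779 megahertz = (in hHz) 3.779e+04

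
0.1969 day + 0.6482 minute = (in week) 0.02819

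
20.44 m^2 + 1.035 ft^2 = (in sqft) 221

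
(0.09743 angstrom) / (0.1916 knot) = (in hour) 2.746e-14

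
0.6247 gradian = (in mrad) 9.813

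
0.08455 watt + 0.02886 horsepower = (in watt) 21.61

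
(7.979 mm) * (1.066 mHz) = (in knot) 1.653e-05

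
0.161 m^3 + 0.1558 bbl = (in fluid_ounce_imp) 6538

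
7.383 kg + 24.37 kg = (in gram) 3.175e+04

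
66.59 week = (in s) 4.027e+07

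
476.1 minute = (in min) 476.1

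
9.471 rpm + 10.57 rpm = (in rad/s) 2.099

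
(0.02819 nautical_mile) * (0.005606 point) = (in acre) 2.551e-08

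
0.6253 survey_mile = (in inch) 3.962e+04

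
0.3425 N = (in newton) 0.3425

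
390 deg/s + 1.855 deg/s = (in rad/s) 6.839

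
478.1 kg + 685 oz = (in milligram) 4.975e+08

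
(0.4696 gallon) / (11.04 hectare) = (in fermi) 1.61e+07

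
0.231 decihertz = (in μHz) 2.31e+04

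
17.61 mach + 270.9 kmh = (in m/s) 6071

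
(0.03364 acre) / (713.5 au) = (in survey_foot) 4.184e-12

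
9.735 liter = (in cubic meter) 0.009735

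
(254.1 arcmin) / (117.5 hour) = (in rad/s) 1.747e-07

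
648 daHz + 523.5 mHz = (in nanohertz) 6.481e+12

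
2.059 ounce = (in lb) 0.1287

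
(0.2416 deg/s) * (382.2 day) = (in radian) 1.392e+05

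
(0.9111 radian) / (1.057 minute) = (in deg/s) 0.8231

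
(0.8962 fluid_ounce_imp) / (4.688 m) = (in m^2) 5.432e-06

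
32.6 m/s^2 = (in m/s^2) 32.6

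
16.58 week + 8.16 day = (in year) 0.3403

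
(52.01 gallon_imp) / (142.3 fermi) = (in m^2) 1.662e+12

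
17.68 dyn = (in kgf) 1.803e-05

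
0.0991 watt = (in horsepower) 0.0001329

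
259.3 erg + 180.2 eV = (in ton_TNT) 6.197e-15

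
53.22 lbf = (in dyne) 2.367e+07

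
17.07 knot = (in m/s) 8.782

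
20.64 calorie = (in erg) 8.636e+08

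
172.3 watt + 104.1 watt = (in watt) 276.4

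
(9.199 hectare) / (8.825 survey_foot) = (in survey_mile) 21.25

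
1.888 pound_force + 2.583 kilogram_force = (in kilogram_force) 3.439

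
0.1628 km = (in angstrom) 1.628e+12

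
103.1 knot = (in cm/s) 5304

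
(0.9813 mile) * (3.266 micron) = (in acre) 1.275e-06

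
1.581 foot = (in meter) 0.4819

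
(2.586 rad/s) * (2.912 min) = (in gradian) 2.876e+04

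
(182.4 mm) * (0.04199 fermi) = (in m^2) 7.659e-18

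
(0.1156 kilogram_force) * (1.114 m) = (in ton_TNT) 3.018e-10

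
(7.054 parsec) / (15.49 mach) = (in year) 1.309e+06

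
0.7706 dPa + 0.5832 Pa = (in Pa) 0.6603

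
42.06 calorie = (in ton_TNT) 4.206e-08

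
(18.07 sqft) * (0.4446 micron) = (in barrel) 4.695e-06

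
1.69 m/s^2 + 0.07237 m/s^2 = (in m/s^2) 1.762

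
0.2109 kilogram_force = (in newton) 2.068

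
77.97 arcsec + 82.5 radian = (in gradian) 5252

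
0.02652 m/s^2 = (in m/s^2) 0.02652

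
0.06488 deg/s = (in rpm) 0.01081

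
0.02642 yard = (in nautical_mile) 1.304e-05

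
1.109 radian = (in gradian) 70.6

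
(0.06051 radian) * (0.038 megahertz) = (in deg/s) 1.317e+05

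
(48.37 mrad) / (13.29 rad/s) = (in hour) 1.011e-06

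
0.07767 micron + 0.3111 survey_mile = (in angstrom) 5.007e+12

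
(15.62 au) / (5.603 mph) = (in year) 2.958e+04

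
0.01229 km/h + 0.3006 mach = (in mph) 229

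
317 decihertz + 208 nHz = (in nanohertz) 3.17e+10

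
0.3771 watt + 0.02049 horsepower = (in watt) 15.66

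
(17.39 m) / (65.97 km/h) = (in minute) 0.01582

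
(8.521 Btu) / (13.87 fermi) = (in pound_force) 1.457e+17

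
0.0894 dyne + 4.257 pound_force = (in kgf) 1.931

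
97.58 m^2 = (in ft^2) 1050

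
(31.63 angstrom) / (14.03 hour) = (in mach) 1.839e-16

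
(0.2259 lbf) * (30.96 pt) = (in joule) 0.01098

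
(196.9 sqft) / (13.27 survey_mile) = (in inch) 0.03372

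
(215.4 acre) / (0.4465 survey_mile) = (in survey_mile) 0.7538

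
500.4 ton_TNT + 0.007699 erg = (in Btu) 1.984e+09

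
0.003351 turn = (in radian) 0.02105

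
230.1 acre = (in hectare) 93.12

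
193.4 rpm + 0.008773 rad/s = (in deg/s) 1161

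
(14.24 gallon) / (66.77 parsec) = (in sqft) 2.816e-19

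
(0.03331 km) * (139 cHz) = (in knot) 90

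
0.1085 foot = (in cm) 3.307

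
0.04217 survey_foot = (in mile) 7.987e-06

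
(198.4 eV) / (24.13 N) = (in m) 1.317e-18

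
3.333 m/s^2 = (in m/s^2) 3.333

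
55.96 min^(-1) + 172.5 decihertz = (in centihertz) 1818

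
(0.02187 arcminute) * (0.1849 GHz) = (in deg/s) 6.74e+04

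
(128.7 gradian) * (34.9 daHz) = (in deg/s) 4.042e+04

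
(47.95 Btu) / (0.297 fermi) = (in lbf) 3.829e+19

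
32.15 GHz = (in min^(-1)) 1.929e+12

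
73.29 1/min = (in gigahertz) 1.221e-09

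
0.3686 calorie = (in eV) 9.626e+18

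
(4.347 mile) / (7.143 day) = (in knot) 0.02203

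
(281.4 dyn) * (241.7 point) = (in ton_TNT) 5.735e-14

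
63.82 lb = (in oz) 1021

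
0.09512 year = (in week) 4.96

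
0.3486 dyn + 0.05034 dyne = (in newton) 3.989e-06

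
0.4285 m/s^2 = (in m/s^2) 0.4285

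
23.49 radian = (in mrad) 2.349e+04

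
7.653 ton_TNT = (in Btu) 3.035e+07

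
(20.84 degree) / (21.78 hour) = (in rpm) 4.43e-05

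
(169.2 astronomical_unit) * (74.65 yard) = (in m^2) 1.728e+15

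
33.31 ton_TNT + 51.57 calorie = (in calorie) 3.331e+10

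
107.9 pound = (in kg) 48.94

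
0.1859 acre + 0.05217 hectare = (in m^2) 1274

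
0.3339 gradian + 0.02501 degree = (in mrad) 5.681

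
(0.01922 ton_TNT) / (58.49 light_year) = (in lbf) 3.267e-11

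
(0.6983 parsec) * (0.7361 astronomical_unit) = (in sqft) 2.554e+28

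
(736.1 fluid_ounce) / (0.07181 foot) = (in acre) 0.0002458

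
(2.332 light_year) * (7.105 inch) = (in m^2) 3.982e+15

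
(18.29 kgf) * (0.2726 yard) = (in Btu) 0.04238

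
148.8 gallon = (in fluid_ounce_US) 1.905e+04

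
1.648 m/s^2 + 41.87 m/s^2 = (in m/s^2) 43.52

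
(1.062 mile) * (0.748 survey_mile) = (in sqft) 2.215e+07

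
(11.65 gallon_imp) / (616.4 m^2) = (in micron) 85.92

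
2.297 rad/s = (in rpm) 21.93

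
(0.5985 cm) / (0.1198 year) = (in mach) 4.652e-12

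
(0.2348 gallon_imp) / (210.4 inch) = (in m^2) 0.0001997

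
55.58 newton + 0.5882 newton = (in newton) 56.17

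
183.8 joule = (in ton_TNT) 4.393e-08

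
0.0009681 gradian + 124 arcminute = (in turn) 0.005743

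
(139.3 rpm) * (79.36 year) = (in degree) 2.092e+12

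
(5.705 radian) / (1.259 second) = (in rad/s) 4.531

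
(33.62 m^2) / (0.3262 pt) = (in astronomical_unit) 1.953e-06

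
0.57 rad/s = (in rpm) 5.443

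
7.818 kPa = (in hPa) 78.18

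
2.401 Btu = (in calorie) 605.4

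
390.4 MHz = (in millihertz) 3.904e+11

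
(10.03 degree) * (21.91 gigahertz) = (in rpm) 3.663e+10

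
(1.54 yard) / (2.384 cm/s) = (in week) 9.766e-05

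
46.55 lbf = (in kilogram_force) 21.11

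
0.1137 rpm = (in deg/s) 0.6822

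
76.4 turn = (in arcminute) 1.65e+06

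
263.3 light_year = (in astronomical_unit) 1.665e+07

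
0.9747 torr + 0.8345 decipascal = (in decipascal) 1300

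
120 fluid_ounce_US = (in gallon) 0.9375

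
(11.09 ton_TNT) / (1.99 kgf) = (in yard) 2.6e+09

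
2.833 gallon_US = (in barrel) 0.06745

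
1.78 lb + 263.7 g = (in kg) 1.071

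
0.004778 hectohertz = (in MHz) 4.778e-07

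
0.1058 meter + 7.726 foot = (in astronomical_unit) 1.645e-11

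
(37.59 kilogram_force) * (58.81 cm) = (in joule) 216.8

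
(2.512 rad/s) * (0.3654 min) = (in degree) 3155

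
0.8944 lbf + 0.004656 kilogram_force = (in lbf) 0.9047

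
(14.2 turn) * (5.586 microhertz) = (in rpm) 0.004759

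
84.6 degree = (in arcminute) 5076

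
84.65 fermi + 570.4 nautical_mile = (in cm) 1.056e+08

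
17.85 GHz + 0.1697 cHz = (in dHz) 1.785e+11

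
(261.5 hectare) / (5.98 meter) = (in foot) 1.435e+06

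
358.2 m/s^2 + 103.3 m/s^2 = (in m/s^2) 461.5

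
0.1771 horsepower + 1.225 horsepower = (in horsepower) 1.402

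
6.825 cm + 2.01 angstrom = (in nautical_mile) 3.685e-05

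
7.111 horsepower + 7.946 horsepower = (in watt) 1.123e+04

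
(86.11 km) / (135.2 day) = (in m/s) 0.007372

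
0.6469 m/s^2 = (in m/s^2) 0.6469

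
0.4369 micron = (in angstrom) 4369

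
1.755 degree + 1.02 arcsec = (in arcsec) 6319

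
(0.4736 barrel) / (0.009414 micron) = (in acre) 1976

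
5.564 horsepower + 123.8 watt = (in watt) 4273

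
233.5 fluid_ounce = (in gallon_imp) 1.519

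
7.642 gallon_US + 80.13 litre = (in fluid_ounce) 3688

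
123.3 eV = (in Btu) 1.872e-20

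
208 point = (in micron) 7.338e+04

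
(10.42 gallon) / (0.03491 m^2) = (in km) 0.00113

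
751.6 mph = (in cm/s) 3.36e+04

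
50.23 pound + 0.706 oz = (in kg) 22.8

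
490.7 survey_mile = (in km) 789.7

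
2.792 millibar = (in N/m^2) 279.2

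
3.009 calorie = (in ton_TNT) 3.009e-09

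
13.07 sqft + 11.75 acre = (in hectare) 4.755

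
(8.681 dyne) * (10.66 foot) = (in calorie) 6.741e-05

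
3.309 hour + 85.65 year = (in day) 3.126e+04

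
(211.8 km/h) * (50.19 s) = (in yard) 3229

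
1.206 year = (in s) 3.803e+07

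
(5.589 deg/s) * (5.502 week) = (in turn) 5.166e+04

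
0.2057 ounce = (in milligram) 5831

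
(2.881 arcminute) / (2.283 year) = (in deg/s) 6.669e-10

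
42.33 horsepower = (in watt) 3.157e+04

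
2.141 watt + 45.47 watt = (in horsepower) 0.06385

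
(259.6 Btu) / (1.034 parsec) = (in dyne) 8.584e-07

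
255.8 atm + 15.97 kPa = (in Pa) 2.593e+07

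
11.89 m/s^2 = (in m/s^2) 11.89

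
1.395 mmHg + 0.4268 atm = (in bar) 0.4343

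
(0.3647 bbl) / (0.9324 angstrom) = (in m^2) 6.219e+08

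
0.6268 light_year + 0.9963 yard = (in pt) 1.681e+19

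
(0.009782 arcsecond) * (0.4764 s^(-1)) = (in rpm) 2.157e-07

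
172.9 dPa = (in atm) 0.0001706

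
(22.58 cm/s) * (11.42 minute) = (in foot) 507.6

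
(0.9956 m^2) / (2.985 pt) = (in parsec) 3.064e-14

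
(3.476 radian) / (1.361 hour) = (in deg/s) 0.04065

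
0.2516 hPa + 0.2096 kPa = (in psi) 0.03405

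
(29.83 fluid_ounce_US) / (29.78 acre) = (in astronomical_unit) 4.893e-20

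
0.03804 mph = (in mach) 4.994e-05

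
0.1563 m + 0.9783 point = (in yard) 0.1713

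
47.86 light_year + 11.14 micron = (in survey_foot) 1.486e+18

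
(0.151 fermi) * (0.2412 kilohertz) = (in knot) 7.08e-14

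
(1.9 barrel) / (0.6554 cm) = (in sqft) 496.1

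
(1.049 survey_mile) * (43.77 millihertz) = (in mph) 165.3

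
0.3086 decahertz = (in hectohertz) 0.03086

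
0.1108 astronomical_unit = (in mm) 1.658e+13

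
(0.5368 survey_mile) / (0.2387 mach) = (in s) 10.63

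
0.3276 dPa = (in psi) 4.751e-06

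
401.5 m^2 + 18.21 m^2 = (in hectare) 0.04197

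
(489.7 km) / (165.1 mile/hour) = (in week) 0.01097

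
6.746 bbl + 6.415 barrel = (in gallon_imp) 460.3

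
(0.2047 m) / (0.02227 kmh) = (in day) 0.000383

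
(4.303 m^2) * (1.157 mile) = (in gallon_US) 2.117e+06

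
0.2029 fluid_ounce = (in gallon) 0.001585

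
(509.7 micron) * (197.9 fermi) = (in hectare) 1.009e-20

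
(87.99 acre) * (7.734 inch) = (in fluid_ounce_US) 2.365e+09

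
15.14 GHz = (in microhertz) 1.514e+16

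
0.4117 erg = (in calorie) 9.84e-09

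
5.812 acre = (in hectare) 2.352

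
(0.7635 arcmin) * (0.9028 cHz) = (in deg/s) 0.0001149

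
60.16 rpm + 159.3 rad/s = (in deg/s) 9488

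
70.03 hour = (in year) 0.007994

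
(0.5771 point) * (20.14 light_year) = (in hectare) 3.879e+09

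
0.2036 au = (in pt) 8.634e+13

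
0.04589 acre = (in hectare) 0.01857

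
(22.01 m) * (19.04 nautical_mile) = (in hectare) 77.61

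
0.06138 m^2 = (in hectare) 6.138e-06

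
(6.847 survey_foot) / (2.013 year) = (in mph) 7.354e-08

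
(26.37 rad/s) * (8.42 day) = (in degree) 1.099e+09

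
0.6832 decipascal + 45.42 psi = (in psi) 45.42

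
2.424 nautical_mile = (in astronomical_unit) 3.001e-08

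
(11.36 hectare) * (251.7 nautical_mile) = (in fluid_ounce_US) 1.791e+15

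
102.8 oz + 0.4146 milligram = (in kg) 2.914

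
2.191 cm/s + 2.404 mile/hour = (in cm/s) 109.7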